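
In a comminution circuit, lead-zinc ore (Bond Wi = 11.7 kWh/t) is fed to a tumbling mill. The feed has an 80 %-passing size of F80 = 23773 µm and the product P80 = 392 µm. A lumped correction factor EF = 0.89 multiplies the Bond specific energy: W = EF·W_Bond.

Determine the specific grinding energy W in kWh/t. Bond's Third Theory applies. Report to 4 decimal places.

W = 4.5840 kWh/t

Bond: W = 10·Wi·(1/√P80 − 1/√F80)
1/√392 = 0.050508;  1/√23773 = 0.006486
W = 10·11.7·(0.050508 − 0.006486) = 5.1506 kWh/t
Apply correction: 5.1506 × 0.89 = 4.5840 kWh/t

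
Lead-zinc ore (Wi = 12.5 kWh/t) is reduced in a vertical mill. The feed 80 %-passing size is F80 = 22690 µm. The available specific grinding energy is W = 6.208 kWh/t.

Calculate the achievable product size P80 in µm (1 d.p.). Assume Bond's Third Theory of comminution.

P80 = 315.5 µm

W_Bond = 10·Wi·(1/√P₈₀ − 1/√F₈₀)
⇒ 1/√P80 = W/(10 Wi) + 1/√F80
  = 6.2080/(10·12.5) + 1/√22690 = 0.049664 + 0.006639 = 0.056303
P80 = (1/0.056303)² = 17.7611² = 315.46 µm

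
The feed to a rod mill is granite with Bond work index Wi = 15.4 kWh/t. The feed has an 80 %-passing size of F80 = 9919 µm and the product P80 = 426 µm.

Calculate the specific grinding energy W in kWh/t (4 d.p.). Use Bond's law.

W = 5.9150 kWh/t

W = 10 Wi (P80^-0.5 − F80^-0.5)
1/√426 = 0.048450;  1/√9919 = 0.010041
W = 10·15.4·(0.048450 − 0.010041) = 5.9150 kWh/t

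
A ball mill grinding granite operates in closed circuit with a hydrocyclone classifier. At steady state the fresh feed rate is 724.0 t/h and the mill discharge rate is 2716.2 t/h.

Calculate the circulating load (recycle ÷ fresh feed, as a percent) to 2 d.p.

Steady state: M = F + R.
R = M − F = 2716.2 − 724.0 = 1992.2 t/h
CL = 100·R/F = 100·1992.2/724.0 = 275.17 %

CL = 275.17 %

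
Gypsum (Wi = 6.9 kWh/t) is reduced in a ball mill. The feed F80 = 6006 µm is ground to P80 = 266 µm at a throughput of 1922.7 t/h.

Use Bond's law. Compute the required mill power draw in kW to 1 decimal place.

W = 10 Wi (1/√P80 − 1/√F80)  [Bond]
W = 10·6.9·(1/√266 − 1/√6006) = 10·6.9·(0.048410) = 3.3403 kWh/t
Mill draw = 3.3403 × 1922.7 = 6422.4 kW

P = 6422.4 kW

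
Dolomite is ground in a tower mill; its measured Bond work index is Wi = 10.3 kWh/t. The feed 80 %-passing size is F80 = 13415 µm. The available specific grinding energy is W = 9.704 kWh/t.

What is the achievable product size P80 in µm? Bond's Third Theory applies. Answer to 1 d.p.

P80 = 94.5 µm

W_Bond = 10·Wi·(1/√P₈₀ − 1/√F₈₀)
⇒ 1/√P80 = W/(10 Wi) + 1/√F80
  = 9.7040/(10·10.3) + 1/√13415 = 0.094214 + 0.008634 = 0.102847
P80 = (1/0.102847)² = 9.7231² = 94.54 µm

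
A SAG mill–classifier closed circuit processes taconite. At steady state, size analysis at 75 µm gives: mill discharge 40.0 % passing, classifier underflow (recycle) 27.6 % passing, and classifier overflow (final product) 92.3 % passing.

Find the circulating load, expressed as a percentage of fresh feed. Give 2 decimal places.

CL = 421.77 %

Classifier node, passing 75 µm:
d + r·d = r·u + o → r(d−u) = o−d
r = (92.3 − 40.0)/(40.0 − 27.6) = 52.3/12.4 = 4.2177
CL = 100·r = 421.77 %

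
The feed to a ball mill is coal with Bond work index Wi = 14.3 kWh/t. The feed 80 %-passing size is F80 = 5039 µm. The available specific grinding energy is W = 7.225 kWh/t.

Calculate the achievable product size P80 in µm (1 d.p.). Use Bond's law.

W = 10 Wi (P80^-0.5 − F80^-0.5)
⇒ 1/√P80 = W/(10 Wi) + 1/√F80
  = 7.2250/(10·14.3) + 1/√5039 = 0.050524 + 0.014087 = 0.064612
P80 = (1/0.064612)² = 15.4771² = 239.54 µm

P80 = 239.5 µm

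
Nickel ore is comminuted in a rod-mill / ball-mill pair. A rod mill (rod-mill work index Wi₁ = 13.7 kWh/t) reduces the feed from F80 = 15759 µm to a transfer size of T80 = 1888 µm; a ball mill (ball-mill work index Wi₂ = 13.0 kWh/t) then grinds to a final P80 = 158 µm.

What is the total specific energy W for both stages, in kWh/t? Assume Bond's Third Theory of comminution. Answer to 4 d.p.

W = 10 Wi (1/√P80 − 1/√F80)  [Bond]
Stage 1 (15759→1888 µm, Wi₁=13.7): W₁ = 10·13.7·(0.023014 − 0.007966) = 2.0616 kWh/t
Stage 2 (1888→158 µm, Wi₂=13.0): W₂ = 10·13.0·(0.079556 − 0.023014) = 7.3504 kWh/t
W = W₁ + W₂ = 2.0616 + 7.3504 = 9.4120 kWh/t

W = 9.4120 kWh/t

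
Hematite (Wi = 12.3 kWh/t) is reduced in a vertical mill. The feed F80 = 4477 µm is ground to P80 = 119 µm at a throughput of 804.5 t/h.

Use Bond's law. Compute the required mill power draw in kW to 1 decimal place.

P = 7592.2 kW

W = 10 Wi (P80^-0.5 − F80^-0.5)
W = 10·12.3·(1/√119 − 1/√4477) = 10·12.3·(0.076724) = 9.4371 kWh/t
Power = W × throughput = 9.4371 kWh/t × 804.5 t/h = 7592.2 kW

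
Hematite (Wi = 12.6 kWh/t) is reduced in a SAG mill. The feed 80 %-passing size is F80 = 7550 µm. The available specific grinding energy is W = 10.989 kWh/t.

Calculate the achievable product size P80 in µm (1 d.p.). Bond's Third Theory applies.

P80 = 102.6 µm

W_Bond = 10·Wi·(1/√P₈₀ − 1/√F₈₀)
P80^(−½) = W/(10 Wi) + F80^(−½)
  = 10.9890/(10·12.6) + 1/√7550 = 0.087214 + 0.011509 = 0.098723
P80 = (1/0.098723)² = 10.1294² = 102.60 µm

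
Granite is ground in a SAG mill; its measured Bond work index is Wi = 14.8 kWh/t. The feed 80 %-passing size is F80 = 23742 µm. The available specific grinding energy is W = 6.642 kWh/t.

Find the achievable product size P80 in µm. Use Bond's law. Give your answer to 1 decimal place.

P80 = 379.0 µm

W = 10·Wi·[P80^(−½) − F80^(−½)]
P80^-0.5 = F80^-0.5 + W/(10 Wi)
  = 6.6420/(10·14.8) + 1/√23742 = 0.044878 + 0.006490 = 0.051368
P80 = (1/0.051368)² = 19.4672² = 378.97 µm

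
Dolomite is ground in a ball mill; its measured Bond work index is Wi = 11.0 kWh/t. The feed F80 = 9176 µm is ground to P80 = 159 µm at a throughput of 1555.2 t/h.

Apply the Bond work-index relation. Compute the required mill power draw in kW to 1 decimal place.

P = 11781.0 kW

Bond:  W = 10 Wi (1/√P − 1/√F)
W = 10·11.0·(1/√159 − 1/√9176) = 10·11.0·(0.068866) = 7.5752 kWh/t
Mill draw = 7.5752 × 1555.2 = 11781.0 kW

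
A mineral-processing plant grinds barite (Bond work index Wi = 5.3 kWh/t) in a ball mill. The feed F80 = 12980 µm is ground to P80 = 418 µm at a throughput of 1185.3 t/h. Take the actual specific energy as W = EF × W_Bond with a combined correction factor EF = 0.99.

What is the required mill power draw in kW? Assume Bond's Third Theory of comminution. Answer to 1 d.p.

Bond:  W = 10 Wi (1/√P − 1/√F)
W = 10·5.3·(1/√418 − 1/√12980) = 10·5.3·(0.040134) = 2.1271 kWh/t
W_actual = 0.99 × 2.1271 = 2.1058 kWh/t
Power = W × throughput = 2.1058 kWh/t × 1185.3 t/h = 2496.1 kW

P = 2496.1 kW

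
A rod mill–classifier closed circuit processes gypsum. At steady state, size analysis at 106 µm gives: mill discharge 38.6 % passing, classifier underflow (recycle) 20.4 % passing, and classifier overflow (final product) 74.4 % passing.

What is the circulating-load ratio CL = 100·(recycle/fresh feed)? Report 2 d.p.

Balance %-passing 106 µm (r = R/F):
r = (o − d)/(d − u)
r = (74.4 − 38.6)/(38.6 − 20.4) = 35.8/18.2 = 1.9670
CL = 100·r = 196.70 %

CL = 196.70 %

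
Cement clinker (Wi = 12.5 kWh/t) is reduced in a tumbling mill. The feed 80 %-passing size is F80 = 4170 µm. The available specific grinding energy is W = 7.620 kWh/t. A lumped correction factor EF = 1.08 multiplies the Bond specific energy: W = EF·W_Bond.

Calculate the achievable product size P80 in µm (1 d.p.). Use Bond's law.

Bond: W = 10·Wi·(1/√P80 − 1/√F80)
W_Bond = W / EF = 7.620 / 1.08 = 7.0556 kWh/t
⇒ 1/√P80 = W_Bond/(10 Wi) + 1/√F80
  = 7.0556/(10·12.5) + 1/√4170 = 0.056444 + 0.015486 = 0.071930
P80 = (1/0.071930)² = 13.9024² = 193.28 µm

P80 = 193.3 µm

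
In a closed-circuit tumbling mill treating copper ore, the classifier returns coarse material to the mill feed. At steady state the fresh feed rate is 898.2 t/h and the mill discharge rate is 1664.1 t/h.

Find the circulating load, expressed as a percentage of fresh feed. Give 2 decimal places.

Discharge = new feed + return, hence
R = M − F = 1664.1 − 898.2 = 765.9 t/h
CL = 100·R/F = 100·765.9/898.2 = 85.27 %

CL = 85.27 %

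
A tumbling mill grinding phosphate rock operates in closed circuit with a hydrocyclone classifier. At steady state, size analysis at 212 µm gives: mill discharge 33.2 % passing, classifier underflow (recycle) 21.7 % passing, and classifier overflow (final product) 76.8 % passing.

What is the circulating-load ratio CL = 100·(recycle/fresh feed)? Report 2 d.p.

CL = 379.13 %

Balance %-passing 212 µm (r = R/F):
(1+r)d = ru + o → r = (o−d)/(d−u)
r = (76.8 − 33.2)/(33.2 − 21.7) = 43.6/11.5 = 3.7913
CL = 100·r = 379.13 %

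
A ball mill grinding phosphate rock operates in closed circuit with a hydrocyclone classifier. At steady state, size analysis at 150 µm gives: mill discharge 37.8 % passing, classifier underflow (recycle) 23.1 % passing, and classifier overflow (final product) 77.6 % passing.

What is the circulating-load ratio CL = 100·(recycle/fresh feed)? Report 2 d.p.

CL = 270.75 %

Two-product formula at 150 µm:
r = (o − d)/(d − u)
r = (77.6 − 37.8)/(37.8 − 23.1) = 39.8/14.7 = 2.7075
CL = 100·r = 270.75 %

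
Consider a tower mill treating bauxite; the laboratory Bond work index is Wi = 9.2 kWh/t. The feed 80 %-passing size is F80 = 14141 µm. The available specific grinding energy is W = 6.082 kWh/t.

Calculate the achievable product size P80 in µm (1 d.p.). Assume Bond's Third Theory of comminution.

P80 = 180.1 µm

Bond: W = 10·Wi·(1/√P80 − 1/√F80)
⇒ 1/√P80 = W/(10 Wi) + 1/√F80
  = 6.0820/(10·9.2) + 1/√14141 = 0.066109 + 0.008409 = 0.074518
P80 = (1/0.074518)² = 13.4196² = 180.09 µm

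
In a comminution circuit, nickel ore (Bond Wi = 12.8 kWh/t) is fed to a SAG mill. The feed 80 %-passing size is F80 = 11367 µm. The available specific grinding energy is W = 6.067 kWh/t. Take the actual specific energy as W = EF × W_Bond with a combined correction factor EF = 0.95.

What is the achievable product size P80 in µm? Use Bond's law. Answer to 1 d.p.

Bond:  W = 10 Wi (1/√P − 1/√F)
W_Bond = W / EF = 6.067 / 0.95 = 6.3863 kWh/t
P80^-0.5 = F80^-0.5 + W_Bond/(10 Wi)
  = 6.3863/(10·12.8) + 1/√11367 = 0.049893 + 0.009379 = 0.059273
P80 = (1/0.059273)² = 16.8712² = 284.64 µm

P80 = 284.6 µm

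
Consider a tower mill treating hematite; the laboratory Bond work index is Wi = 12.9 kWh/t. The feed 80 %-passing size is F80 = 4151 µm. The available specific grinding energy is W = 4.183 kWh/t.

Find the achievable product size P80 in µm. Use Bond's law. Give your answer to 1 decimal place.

W = 10·Wi·(P80^(-½) − F80^(-½))
1/√P80 = 1/√F80 + W/(10·Wi)
  = 4.1830/(10·12.9) + 1/√4151 = 0.032426 + 0.015521 = 0.047947
P80 = (1/0.047947)² = 20.8561² = 434.98 µm

P80 = 435.0 µm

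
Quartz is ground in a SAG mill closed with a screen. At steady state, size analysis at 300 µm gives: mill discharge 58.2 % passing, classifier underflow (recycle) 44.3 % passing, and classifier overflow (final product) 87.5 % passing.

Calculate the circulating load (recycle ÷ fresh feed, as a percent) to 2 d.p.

Mass balance on the −300 µm fraction:
d + r·d = r·u + o → r(d−u) = o−d
r = (87.5 − 58.2)/(58.2 − 44.3) = 29.3/13.9 = 2.1079
CL = 100·r = 210.79 %

CL = 210.79 %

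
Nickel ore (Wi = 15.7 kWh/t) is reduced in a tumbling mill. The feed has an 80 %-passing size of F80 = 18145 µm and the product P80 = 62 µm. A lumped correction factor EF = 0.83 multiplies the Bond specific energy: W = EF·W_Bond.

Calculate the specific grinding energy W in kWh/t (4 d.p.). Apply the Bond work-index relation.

W = 10 Wi (P80^-0.5 − F80^-0.5)
1/√62 = 0.127000;  1/√18145 = 0.007424
W = 10·15.7·(0.127000 − 0.007424) = 18.7735 kWh/t
Corrected W = EF·W_Bond = 0.83·18.7735 = 15.5820 kWh/t

W = 15.5820 kWh/t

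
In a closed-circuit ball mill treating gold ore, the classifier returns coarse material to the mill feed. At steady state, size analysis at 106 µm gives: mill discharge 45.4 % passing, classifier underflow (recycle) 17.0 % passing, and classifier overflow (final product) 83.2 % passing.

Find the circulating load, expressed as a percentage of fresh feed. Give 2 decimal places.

CL = 133.10 %

Two-product formula at 106 µm:
(1+r)·d = r·u + o ⇒ r = (o−d)/(d−u)
r = (83.2 − 45.4)/(45.4 − 17.0) = 37.8/28.4 = 1.3310
CL = 100·r = 133.10 %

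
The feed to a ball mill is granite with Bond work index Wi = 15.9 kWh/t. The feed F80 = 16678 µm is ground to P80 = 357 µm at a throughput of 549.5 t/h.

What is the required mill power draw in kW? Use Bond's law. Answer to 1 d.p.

Bond: W = 10·Wi·(1/√P80 − 1/√F80)
W = 10·15.9·(1/√357 − 1/√16678) = 10·15.9·(0.045182) = 7.1840 kWh/t
Power = W × throughput = 7.1840 kWh/t × 549.5 t/h = 3947.6 kW

P = 3947.6 kW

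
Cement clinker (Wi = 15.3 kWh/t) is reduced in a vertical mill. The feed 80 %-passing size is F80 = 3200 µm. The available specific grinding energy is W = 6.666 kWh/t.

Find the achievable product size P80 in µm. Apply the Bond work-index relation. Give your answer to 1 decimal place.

W = 10·Wi·(P80^(-½) − F80^(-½))
⇒ 1/√P80 = W/(10·Wi) + 1/√F80
  = 6.6660/(10·15.3) + 1/√3200 = 0.043569 + 0.017678 = 0.061246
P80 = (1/0.061246)² = 16.3275² = 266.59 µm

P80 = 266.6 µm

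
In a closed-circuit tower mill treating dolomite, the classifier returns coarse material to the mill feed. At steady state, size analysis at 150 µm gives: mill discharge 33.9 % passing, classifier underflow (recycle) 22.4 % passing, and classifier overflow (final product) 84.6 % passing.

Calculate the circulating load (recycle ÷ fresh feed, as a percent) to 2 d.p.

Balance %-passing 150 µm (r = R/F):
r = (o − d)/(d − u)
r = (84.6 − 33.9)/(33.9 − 22.4) = 50.7/11.5 = 4.4087
CL = 100·r = 440.87 %

CL = 440.87 %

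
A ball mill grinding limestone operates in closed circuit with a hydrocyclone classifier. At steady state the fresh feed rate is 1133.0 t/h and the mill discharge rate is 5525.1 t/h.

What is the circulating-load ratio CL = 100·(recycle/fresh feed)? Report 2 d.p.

CL = 387.65 %

Steady state: M = F + R.
R = M − F = 5525.1 − 1133.0 = 4392.1 t/h
CL = 100·R/F = 100·4392.1/1133.0 = 387.65 %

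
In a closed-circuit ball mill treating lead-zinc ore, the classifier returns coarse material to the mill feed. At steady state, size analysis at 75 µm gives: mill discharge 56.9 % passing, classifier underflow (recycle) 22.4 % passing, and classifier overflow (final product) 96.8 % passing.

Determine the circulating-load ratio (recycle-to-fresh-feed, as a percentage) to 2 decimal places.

CL = 115.65 %

Balance %-passing 75 µm (r = R/F):
d + r·d = r·u + o → r(d−u) = o−d
r = (96.8 − 56.9)/(56.9 − 22.4) = 39.9/34.5 = 1.1565
CL = 100·r = 115.65 %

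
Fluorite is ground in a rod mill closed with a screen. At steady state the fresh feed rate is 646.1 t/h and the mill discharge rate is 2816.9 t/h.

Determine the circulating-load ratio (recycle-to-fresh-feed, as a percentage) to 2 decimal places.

CL = 335.99 %

Steady state: M = F + R.
R = M − F = 2816.9 − 646.1 = 2170.8 t/h
CL = 100·R/F = 100·2170.8/646.1 = 335.99 %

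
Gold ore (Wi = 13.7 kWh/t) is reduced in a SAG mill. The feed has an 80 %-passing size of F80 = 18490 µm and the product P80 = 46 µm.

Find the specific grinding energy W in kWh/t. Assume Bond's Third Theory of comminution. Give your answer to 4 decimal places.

W = 10·Wi·[P80^(−½) − F80^(−½)]
1/√46 = 0.147442;  1/√18490 = 0.007354
W = 10·13.7·(0.147442 − 0.007354) = 19.1920 kWh/t

W = 19.1920 kWh/t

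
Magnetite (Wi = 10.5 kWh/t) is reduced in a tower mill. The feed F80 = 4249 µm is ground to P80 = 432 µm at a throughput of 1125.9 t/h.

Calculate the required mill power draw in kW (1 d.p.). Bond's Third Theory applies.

Bond:  W = 10 Wi (1/√P − 1/√F)
W = 10·10.5·(1/√432 − 1/√4249) = 10·10.5·(0.032771) = 3.4410 kWh/t
Power = W × throughput = 3.4410 kWh/t × 1125.9 t/h = 3874.2 kW

P = 3874.2 kW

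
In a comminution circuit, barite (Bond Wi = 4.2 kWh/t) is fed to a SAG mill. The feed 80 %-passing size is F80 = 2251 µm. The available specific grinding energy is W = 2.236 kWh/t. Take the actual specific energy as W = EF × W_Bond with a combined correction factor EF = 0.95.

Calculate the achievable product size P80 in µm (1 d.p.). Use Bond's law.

W = 10 Wi / √P80 − 10 Wi / √F80
W_Bond = W / EF = 2.236 / 0.95 = 2.3537 kWh/t
1/√P80 = 1/√F80 + W_Bond/(10·Wi)
  = 2.3537/(10·4.2) + 1/√2251 = 0.056040 + 0.021077 = 0.077117
P80 = (1/0.077117)² = 12.9673² = 168.15 µm

P80 = 168.1 µm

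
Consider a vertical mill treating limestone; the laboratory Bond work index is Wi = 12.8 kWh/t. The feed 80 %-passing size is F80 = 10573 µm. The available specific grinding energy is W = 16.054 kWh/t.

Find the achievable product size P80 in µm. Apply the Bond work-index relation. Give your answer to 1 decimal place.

W = 10·Wi·(P80^(-½) − F80^(-½))
⇒ 1/√P80 = W/(10·Wi) + 1/√F80
  = 16.0540/(10·12.8) + 1/√10573 = 0.125422 + 0.009725 = 0.135147
P80 = (1/0.135147)² = 7.3993² = 54.75 µm

P80 = 54.8 µm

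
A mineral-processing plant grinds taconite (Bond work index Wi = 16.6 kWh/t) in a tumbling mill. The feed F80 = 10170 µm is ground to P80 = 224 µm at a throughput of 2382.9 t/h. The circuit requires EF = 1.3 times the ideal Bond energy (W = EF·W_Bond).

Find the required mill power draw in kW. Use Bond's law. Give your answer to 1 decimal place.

Bond:  W = 10 Wi (1/√P − 1/√F)
W = 10·16.6·(1/√224 − 1/√10170) = 10·16.6·(0.056899) = 9.4453 kWh/t
W_actual = 1.3 × 9.4453 = 12.2789 kWh/t
P = W·T = 12.2789·2382.9 = 29259.3 kW

P = 29259.3 kW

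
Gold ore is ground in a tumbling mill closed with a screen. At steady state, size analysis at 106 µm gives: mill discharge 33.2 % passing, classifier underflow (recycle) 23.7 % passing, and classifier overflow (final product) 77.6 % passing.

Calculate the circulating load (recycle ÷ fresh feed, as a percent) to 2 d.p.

CL = 467.37 %

Two-product formula at 106 µm:
r = (o − d)/(d − u)
r = (77.6 − 33.2)/(33.2 − 23.7) = 44.4/9.5 = 4.6737
CL = 100·r = 467.37 %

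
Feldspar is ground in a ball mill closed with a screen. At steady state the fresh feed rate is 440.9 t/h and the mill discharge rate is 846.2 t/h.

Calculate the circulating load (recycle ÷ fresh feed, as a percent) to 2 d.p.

Mill node: discharge = fresh + recycle.
R = M − F = 846.2 − 440.9 = 405.3 t/h
CL = 100·R/F = 100·405.3/440.9 = 91.93 %

CL = 91.93 %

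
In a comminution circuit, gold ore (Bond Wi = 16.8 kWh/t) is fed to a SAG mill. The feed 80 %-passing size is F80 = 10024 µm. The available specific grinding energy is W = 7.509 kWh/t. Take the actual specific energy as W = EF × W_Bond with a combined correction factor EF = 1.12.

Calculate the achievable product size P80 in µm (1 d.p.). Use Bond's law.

W = 10 Wi (P80^-0.5 − F80^-0.5)
W_Bond = W / EF = 7.509 / 1.12 = 6.7045 kWh/t
⇒ 1/√P80 = W_Bond/(10 Wi) + 1/√F80
  = 6.7045/(10·16.8) + 1/√10024 = 0.039908 + 0.009988 = 0.049896
P80 = (1/0.049896)² = 20.0419² = 401.68 µm

P80 = 401.7 µm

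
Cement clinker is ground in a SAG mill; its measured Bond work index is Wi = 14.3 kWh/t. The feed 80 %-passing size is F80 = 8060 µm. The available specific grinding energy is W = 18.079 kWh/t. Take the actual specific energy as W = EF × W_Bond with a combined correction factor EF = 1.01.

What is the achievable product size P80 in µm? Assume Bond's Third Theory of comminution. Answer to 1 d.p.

W = 10 Wi / √P80 − 10 Wi / √F80
W_Bond = W / EF = 18.079 / 1.01 = 17.9000 kWh/t
P80^-0.5 = F80^-0.5 + W_Bond/(10 Wi)
  = 17.9000/(10·14.3) + 1/√8060 = 0.125175 + 0.011139 = 0.136313
P80 = (1/0.136313)² = 7.3360² = 53.82 µm

P80 = 53.8 µm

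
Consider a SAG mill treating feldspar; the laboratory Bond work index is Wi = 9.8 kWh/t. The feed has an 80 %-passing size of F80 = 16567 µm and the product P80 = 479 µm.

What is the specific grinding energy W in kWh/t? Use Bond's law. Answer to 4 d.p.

W = 10 Wi / √P80 − 10 Wi / √F80
1/√479 = 0.045691;  1/√16567 = 0.007769
W = 10·9.8·(0.045691 − 0.007769) = 3.7163 kWh/t

W = 3.7163 kWh/t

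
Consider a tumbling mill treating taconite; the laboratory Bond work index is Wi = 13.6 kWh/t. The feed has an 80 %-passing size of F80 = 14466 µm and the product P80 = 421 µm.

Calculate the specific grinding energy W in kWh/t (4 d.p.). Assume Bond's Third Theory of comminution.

W = 5.4975 kWh/t

Bond:  W = 10 Wi (1/√P − 1/√F)
1/√421 = 0.048737;  1/√14466 = 0.008314
W = 10·13.6·(0.048737 − 0.008314) = 5.4975 kWh/t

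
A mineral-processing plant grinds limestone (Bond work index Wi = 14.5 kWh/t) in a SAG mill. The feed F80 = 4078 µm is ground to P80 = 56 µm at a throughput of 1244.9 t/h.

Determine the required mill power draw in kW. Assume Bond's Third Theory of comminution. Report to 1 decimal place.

W = 10 Wi (1/√P80 − 1/√F80)  [Bond]
W = 10·14.5·(1/√56 − 1/√4078) = 10·14.5·(0.117971) = 17.1058 kWh/t
Mill draw = 17.1058 × 1244.9 = 21295.0 kW

P = 21295.0 kW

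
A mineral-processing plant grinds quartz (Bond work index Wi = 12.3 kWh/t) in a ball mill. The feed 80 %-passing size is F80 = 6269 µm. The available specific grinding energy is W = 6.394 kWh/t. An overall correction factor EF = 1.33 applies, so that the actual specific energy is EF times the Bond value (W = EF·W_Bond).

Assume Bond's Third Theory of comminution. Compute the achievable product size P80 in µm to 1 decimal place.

W_Bond = 10·Wi·(1/√P₈₀ − 1/√F₈₀)
W_Bond = W / EF = 6.394 / 1.33 = 4.8075 kWh/t
P80^-0.5 = F80^-0.5 + W_Bond/(10 Wi)
  = 4.8075/(10·12.3) + 1/√6269 = 0.039086 + 0.012630 = 0.051715
P80 = (1/0.051715)² = 19.3366² = 373.90 µm

P80 = 373.9 µm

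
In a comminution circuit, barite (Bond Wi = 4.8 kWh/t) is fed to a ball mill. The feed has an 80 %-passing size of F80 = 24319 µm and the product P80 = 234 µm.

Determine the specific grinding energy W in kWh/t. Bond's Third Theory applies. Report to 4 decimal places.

Bond: W = 10·Wi·(1/√P80 − 1/√F80)
1/√234 = 0.065372;  1/√24319 = 0.006412
W = 10·4.8·(0.065372 − 0.006412) = 2.8301 kWh/t

W = 2.8301 kWh/t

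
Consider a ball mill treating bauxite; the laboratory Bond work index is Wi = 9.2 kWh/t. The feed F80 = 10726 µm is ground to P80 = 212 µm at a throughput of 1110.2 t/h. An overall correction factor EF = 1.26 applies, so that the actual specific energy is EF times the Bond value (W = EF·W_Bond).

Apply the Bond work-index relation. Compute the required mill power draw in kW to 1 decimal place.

P = 7596.1 kW

W = 10·Wi·[P80^(−½) − F80^(−½)]
W = 10·9.2·(1/√212 − 1/√10726) = 10·9.2·(0.059025) = 5.4303 kWh/t
W_actual = 1.26 × 5.4303 = 6.8421 kWh/t
Mill draw = 6.8421 × 1110.2 = 7596.1 kW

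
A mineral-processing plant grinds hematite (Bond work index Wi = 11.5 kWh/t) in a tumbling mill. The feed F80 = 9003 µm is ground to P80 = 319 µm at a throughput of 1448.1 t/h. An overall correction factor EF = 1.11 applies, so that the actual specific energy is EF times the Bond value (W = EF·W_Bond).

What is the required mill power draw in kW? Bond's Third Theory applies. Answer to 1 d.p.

P = 8401.4 kW

W = 10 Wi (P80^-0.5 − F80^-0.5)
W = 10·11.5·(1/√319 − 1/√9003) = 10·11.5·(0.045450) = 5.2268 kWh/t
With EF = 1.11: W = 5.2268·1.11 = 5.8017 kWh/t
P_mill = W·ṁ = 5.8017·1448.1 = 8401.4 kW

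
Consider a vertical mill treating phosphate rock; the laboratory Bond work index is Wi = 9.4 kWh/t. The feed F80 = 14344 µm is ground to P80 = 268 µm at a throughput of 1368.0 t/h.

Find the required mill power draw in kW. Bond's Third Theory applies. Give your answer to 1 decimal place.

W = 10·Wi·[P80^(−½) − F80^(−½)]
W = 10·9.4·(1/√268 − 1/√14344) = 10·9.4·(0.052735) = 4.9571 kWh/t
Power = W × throughput = 4.9571 kWh/t × 1368.0 t/h = 6781.3 kW

P = 6781.3 kW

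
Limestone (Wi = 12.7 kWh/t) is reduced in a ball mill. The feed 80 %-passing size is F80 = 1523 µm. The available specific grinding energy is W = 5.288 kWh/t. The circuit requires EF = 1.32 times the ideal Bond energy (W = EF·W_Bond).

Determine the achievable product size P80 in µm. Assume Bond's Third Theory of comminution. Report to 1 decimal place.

W = 10 Wi / √P80 − 10 Wi / √F80
W_Bond = W / EF = 5.288 / 1.32 = 4.0061 kWh/t
1/√P80 = 1/√F80 + W_Bond/(10·Wi)
  = 4.0061/(10·12.7) + 1/√1523 = 0.031544 + 0.025624 = 0.057168
P80 = (1/0.057168)² = 17.4923² = 305.98 µm

P80 = 306.0 µm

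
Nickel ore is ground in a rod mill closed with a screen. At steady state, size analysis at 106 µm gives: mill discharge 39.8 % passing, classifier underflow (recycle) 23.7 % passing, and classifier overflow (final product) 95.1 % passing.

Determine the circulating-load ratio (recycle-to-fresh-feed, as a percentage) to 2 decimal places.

CL = 343.48 %

Two-product formula at 106 µm:
r = (o − d)/(d − u)
r = (95.1 − 39.8)/(39.8 − 23.7) = 55.3/16.1 = 3.4348
CL = 100·r = 343.48 %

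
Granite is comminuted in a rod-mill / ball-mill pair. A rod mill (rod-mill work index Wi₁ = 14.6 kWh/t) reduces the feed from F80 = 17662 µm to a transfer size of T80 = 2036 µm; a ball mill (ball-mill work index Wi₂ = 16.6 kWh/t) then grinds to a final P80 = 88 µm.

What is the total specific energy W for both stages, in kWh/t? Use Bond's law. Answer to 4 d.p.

W = 16.1538 kWh/t

W = 10 Wi (P80^-0.5 − F80^-0.5)
Stage 1 (17662→2036 µm, Wi₁=14.6): W₁ = 10·14.6·(0.022162 − 0.007525) = 2.1371 kWh/t
Stage 2 (2036→88 µm, Wi₂=16.6): W₂ = 10·16.6·(0.106600 − 0.022162) = 14.0167 kWh/t
W = W₁ + W₂ = 2.1371 + 14.0167 = 16.1538 kWh/t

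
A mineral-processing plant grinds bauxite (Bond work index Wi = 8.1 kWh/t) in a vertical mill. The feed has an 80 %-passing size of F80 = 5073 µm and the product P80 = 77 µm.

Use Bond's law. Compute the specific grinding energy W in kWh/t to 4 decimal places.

W = 10 Wi (1/√P80 − 1/√F80)  [Bond]
1/√77 = 0.113961;  1/√5073 = 0.014040
W = 10·8.1·(0.113961 − 0.014040) = 8.0936 kWh/t

W = 8.0936 kWh/t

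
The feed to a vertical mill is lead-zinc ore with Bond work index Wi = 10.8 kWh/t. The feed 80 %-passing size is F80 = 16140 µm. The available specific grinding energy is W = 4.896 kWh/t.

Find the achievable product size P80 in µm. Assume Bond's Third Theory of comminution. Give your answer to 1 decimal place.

W = 10 Wi (1/√P80 − 1/√F80)  [Bond]
P80^(−½) = W/(10 Wi) + F80^(−½)
  = 4.8960/(10·10.8) + 1/√16140 = 0.045333 + 0.007871 = 0.053205
P80 = (1/0.053205)² = 18.7953² = 353.26 µm

P80 = 353.3 µm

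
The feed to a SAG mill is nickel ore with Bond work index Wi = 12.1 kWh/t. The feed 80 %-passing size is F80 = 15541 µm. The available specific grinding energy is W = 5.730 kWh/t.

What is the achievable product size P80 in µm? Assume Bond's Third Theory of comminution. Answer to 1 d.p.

P80 = 326.1 µm

W = 10 Wi (1/√P80 − 1/√F80)  [Bond]
1/√P80 = 1/√F80 + W/(10·Wi)
  = 5.7300/(10·12.1) + 1/√15541 = 0.047355 + 0.008022 = 0.055377
P80 = (1/0.055377)² = 18.0581² = 326.09 µm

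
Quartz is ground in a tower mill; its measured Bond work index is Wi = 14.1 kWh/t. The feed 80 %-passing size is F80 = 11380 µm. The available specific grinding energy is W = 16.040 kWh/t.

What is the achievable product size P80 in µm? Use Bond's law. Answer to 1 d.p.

P80 = 66.0 µm

Bond: W = 10·Wi·(1/√P80 − 1/√F80)
P80^-0.5 = F80^-0.5 + W/(10 Wi)
  = 16.0400/(10·14.1) + 1/√11380 = 0.113759 + 0.009374 = 0.123133
P80 = (1/0.123133)² = 8.1213² = 65.96 µm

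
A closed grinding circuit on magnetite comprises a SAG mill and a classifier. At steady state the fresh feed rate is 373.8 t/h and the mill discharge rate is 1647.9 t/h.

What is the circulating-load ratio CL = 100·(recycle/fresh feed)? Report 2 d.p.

CL = 340.85 %

Discharge = new feed + return, hence
R = M − F = 1647.9 − 373.8 = 1274.1 t/h
CL = 100·R/F = 100·1274.1/373.8 = 340.85 %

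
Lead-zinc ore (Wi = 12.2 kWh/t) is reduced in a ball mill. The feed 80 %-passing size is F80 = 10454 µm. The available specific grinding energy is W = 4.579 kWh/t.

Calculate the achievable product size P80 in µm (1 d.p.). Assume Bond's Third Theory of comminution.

P80 = 446.7 µm

W_Bond = 10·Wi·(1/√P₈₀ − 1/√F₈₀)
⇒ 1/√P80 = W/(10·Wi) + 1/√F80
  = 4.5790/(10·12.2) + 1/√10454 = 0.037533 + 0.009780 = 0.047313
P80 = (1/0.047313)² = 21.1357² = 446.72 µm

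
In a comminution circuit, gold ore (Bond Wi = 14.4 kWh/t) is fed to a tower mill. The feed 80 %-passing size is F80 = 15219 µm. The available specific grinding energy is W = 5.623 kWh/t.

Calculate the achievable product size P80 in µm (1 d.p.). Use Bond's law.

W = 10 Wi (P80^-0.5 − F80^-0.5)
P80^-0.5 = F80^-0.5 + W/(10 Wi)
  = 5.6230/(10·14.4) + 1/√15219 = 0.039049 + 0.008106 = 0.047155
P80 = (1/0.047155)² = 21.2068² = 449.73 µm

P80 = 449.7 µm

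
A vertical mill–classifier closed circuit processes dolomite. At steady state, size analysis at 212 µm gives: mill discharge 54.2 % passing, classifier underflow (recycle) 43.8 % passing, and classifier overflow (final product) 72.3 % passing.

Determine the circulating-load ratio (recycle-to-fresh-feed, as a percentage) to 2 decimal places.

CL = 174.04 %

Let r = R/F. Size balance at 212 µm:
d + r·d = r·u + o → r(d−u) = o−d
r = (72.3 − 54.2)/(54.2 − 43.8) = 18.1/10.4 = 1.7404
CL = 100·r = 174.04 %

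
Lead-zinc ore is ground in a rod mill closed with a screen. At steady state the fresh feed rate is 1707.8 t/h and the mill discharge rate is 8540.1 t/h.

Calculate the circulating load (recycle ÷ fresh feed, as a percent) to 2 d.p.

CL = 400.06 %

Steady state: M = F + R.
R = M − F = 8540.1 − 1707.8 = 6832.3 t/h
CL = 100·R/F = 100·6832.3/1707.8 = 400.06 %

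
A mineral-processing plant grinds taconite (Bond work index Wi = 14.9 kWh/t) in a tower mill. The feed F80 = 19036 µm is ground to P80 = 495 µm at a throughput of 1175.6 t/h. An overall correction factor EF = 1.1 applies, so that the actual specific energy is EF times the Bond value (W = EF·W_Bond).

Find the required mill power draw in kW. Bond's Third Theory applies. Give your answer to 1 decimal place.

Bond: W = 10·Wi·(1/√P80 − 1/√F80)
W = 10·14.9·(1/√495 − 1/√19036) = 10·14.9·(0.037699) = 5.6171 kWh/t
Apply correction: 5.6171 × 1.1 = 6.1788 kWh/t
Mill draw = 6.1788 × 1175.6 = 7263.8 kW

P = 7263.8 kW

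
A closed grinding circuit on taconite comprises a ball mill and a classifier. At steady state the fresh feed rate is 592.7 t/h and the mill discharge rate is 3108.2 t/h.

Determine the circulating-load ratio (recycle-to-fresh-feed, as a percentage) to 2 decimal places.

CL = 424.41 %

Steady state: M = F + R.
R = M − F = 3108.2 − 592.7 = 2515.5 t/h
CL = 100·R/F = 100·2515.5/592.7 = 424.41 %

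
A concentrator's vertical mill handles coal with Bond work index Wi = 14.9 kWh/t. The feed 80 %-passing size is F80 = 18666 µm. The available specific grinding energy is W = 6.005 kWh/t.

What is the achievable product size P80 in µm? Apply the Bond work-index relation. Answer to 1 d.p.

P80 = 441.0 µm

Bond: W = 10·Wi·(1/√P80 − 1/√F80)
P80^(−½) = W/(10 Wi) + F80^(−½)
  = 6.0050/(10·14.9) + 1/√18666 = 0.040302 + 0.007319 = 0.047621
P80 = (1/0.047621)² = 20.9990² = 440.96 µm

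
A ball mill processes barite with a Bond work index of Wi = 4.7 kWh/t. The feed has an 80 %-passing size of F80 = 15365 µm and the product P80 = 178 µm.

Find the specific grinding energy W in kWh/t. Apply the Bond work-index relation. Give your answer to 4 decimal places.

W = 10 Wi (1/√P80 − 1/√F80)  [Bond]
1/√178 = 0.074953;  1/√15365 = 0.008067
W = 10·4.7·(0.074953 − 0.008067) = 3.1436 kWh/t

W = 3.1436 kWh/t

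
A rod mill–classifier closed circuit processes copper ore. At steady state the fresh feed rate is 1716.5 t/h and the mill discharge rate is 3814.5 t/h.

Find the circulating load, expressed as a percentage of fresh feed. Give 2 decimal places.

Steady state: M = F + R.
R = M − F = 3814.5 − 1716.5 = 2098.0 t/h
CL = 100·R/F = 100·2098.0/1716.5 = 122.23 %

CL = 122.23 %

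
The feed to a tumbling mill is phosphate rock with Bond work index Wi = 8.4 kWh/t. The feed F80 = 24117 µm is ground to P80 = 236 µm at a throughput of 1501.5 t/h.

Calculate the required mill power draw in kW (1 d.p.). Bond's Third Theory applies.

W = 10 Wi / √P80 − 10 Wi / √F80
W = 10·8.4·(1/√236 − 1/√24117) = 10·8.4·(0.058655) = 4.9270 kWh/t
Power = W × throughput = 4.9270 kWh/t × 1501.5 t/h = 7397.9 kW

P = 7397.9 kW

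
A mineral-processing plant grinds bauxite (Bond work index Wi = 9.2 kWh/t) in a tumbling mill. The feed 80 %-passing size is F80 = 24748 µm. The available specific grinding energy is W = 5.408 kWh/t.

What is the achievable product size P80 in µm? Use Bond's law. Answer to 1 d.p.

P80 = 235.7 µm

W = 10·Wi·(P80^(-½) − F80^(-½))
P80^(−½) = W/(10 Wi) + F80^(−½)
  = 5.4080/(10·9.2) + 1/√24748 = 0.058783 + 0.006357 = 0.065139
P80 = (1/0.065139)² = 15.3517² = 235.68 µm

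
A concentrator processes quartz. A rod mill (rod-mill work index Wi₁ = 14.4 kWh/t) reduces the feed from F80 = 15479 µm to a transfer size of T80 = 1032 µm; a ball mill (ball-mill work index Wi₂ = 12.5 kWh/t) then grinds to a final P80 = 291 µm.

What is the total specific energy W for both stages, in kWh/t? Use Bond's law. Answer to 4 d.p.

W = 6.7617 kWh/t

W = 10·Wi·[P80^(−½) − F80^(−½)]
Stage 1 (15479→1032 µm, Wi₁=14.4): W₁ = 10·14.4·(0.031129 − 0.008038) = 3.3251 kWh/t
Stage 2 (1032→291 µm, Wi₂=12.5): W₂ = 10·12.5·(0.058621 − 0.031129) = 3.4365 kWh/t
W = W₁ + W₂ = 3.3251 + 3.4365 = 6.7617 kWh/t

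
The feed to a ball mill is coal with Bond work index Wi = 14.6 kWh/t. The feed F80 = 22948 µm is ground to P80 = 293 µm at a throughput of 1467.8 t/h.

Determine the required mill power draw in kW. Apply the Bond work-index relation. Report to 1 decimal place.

W_Bond = 10·Wi·(1/√P₈₀ − 1/√F₈₀)
W = 10·14.6·(1/√293 − 1/√22948) = 10·14.6·(0.051819) = 7.5656 kWh/t
Power = W × throughput = 7.5656 kWh/t × 1467.8 t/h = 11104.8 kW

P = 11104.8 kW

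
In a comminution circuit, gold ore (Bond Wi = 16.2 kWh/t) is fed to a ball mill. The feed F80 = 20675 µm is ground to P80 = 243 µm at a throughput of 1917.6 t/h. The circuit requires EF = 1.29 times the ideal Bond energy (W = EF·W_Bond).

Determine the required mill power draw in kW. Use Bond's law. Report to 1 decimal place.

P = 22920.5 kW

Bond: W = 10·Wi·(1/√P80 − 1/√F80)
W = 10·16.2·(1/√243 − 1/√20675) = 10·16.2·(0.057195) = 9.2656 kWh/t
Apply correction: 9.2656 × 1.29 = 11.9527 kWh/t
Mill draw = 11.9527 × 1917.6 = 22920.5 kW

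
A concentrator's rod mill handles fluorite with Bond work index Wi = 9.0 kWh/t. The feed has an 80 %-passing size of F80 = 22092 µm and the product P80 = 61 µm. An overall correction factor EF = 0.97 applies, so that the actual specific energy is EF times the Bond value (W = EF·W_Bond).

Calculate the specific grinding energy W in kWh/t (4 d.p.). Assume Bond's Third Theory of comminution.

W = 10.5903 kWh/t

W = 10·Wi·[P80^(−½) − F80^(−½)]
1/√61 = 0.128037;  1/√22092 = 0.006728
W = 10·9.0·(0.128037 − 0.006728) = 10.9178 kWh/t
Apply correction: 10.9178 × 0.97 = 10.5903 kWh/t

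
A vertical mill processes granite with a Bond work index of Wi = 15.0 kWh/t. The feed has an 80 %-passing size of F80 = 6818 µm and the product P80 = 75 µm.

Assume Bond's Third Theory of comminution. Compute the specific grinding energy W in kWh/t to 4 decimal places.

Bond:  W = 10 Wi (1/√P − 1/√F)
1/√75 = 0.115470;  1/√6818 = 0.012111
W = 10·15.0·(0.115470 − 0.012111) = 15.5039 kWh/t

W = 15.5039 kWh/t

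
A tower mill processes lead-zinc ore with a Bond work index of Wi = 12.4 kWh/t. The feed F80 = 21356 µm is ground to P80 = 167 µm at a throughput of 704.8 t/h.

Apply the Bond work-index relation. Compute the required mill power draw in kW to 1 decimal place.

W = 10·Wi·(P80^(-½) − F80^(-½))
W = 10·12.4·(1/√167 − 1/√21356) = 10·12.4·(0.070539) = 8.7469 kWh/t
P_mill = W·ṁ = 8.7469·704.8 = 6164.8 kW

P = 6164.8 kW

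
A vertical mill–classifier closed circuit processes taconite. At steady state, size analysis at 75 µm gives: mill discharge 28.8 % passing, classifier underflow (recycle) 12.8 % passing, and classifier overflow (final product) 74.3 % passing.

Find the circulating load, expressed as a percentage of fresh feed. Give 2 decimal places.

CL = 284.38 %

Let r = R/F. Size balance at 75 µm:
(1+r)·d = r·u + o ⇒ r = (o−d)/(d−u)
r = (74.3 − 28.8)/(28.8 − 12.8) = 45.5/16.0 = 2.8438
CL = 100·r = 284.38 %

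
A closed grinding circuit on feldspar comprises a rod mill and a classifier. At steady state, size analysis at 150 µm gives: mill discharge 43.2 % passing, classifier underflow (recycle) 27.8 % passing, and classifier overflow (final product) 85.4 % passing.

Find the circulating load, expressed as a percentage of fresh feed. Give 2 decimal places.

Let r = R/F. Size balance at 150 µm:
d + r·d = r·u + o → r(d−u) = o−d
r = (85.4 − 43.2)/(43.2 − 27.8) = 42.2/15.4 = 2.7403
CL = 100·r = 274.03 %

CL = 274.03 %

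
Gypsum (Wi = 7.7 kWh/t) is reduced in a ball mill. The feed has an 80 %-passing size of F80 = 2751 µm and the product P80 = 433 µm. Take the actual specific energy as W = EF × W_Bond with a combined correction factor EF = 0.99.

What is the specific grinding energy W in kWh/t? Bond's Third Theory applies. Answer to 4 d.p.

W = 2.2100 kWh/t

W = 10 Wi / √P80 − 10 Wi / √F80
1/√433 = 0.048057;  1/√2751 = 0.019066
W = 10·7.7·(0.048057 − 0.019066) = 2.2323 kWh/t
With EF = 0.99: W = 2.2323·0.99 = 2.2100 kWh/t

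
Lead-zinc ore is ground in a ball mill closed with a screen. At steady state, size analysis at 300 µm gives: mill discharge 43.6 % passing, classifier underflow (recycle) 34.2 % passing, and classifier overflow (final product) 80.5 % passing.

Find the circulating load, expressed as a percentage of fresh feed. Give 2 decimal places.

CL = 392.55 %

Balance %-passing 300 µm (r = R/F):
(1+r)d = ru + o → r = (o−d)/(d−u)
r = (80.5 − 43.6)/(43.6 − 34.2) = 36.9/9.4 = 3.9255
CL = 100·r = 392.55 %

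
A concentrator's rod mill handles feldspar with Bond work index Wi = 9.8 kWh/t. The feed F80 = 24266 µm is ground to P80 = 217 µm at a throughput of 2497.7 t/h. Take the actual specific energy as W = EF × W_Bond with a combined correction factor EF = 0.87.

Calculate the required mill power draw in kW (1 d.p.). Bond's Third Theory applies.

Bond:  W = 10 Wi (1/√P − 1/√F)
W = 10·9.8·(1/√217 − 1/√24266) = 10·9.8·(0.061465) = 6.0236 kWh/t
Apply correction: 6.0236 × 0.87 = 5.2405 kWh/t
P = W·T = 5.2405·2497.7 = 13089.2 kW

P = 13089.2 kW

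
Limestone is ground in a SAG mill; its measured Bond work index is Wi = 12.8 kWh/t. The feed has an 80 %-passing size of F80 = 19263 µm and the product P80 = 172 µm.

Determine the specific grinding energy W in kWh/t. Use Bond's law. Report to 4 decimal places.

W = 8.8377 kWh/t

W = 10·Wi·(P80^(-½) − F80^(-½))
1/√172 = 0.076249;  1/√19263 = 0.007205
W = 10·12.8·(0.076249 − 0.007205) = 8.8377 kWh/t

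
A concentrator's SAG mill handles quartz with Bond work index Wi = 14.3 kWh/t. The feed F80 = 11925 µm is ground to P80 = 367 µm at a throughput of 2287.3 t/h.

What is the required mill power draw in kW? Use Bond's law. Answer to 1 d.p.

P = 14078.4 kW

W = 10·Wi·[P80^(−½) − F80^(−½)]
W = 10·14.3·(1/√367 − 1/√11925) = 10·14.3·(0.043042) = 6.1550 kWh/t
P = W·T = 6.1550·2287.3 = 14078.4 kW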